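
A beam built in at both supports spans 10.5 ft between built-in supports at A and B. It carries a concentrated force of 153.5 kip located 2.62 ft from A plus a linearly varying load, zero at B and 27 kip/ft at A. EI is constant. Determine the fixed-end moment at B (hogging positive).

M_B = 174.5 kip·ft

Release both end moments; the primary structure is a simply-supported span AB with redundants M_A and M_B.
On the primary (simply-supported) span, the end slopes from the loading are:
  at A: point load 153.5 at a = 2.62: Pab(L + b)/(6LEI) = 924.6/EI
  at B: point load 153.5 at a = 2.62: Pab(L + a)/(6LEI) = 660/EI
  at A: triangular load, peak 27: w₀L³/(45EI) = 694.6/EI
  at B: triangular load, peak 27: 7w₀L³/(360EI) = 607.8/EI
  θ_A0 = 1619/EI,  θ_B0 = 1268/EI
Flexibility coefficients: a unit moment at one end gives L/(3EI) there and L/(6EI) at the far end, so f₁₁ = f₂₂ = 3.5/EI and f₁₂ = f₂₁ = 1.75/EI.
Compatibility — zero rotation at each built-in end:
  3.5 M_A + 1.75 M_B = 1619
  1.75 M_A + 3.5 M_B = 1268
Solving the pair gives M_A = 375.3 kip·ft and M_B = 174.5 kip·ft (hogging).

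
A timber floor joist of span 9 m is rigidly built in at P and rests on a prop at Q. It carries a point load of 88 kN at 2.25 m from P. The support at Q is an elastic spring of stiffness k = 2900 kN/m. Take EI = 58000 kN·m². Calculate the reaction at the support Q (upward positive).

R_Q = 6.987 kN

Choose R_Q as the redundant. The primary structure is the cantilever fixed at P.
Deflection at Q on the released cantilever, summing each load's contribution:
  point load 88 at a = 2.25: Pa²(3L − a)/(6EI) = 1838/EI
Flexibility coefficient — unit upward force at Q: δ_{QQ} = L³/(3EI) = 243/EI.
With EI = 58000 kN·m²: δ_0 = 0.031684 m and δ_{QQ} = 0.00419 m/kN.
Compatibility — the spring shortens by R_Q/k under the reaction it provides: δ_0 − R_Q·δ_{QQ} = R_Q/k. With 1/k = 0.000345 m/kN, R_Q = δ_0 / (δ_{QQ} + 1/k) = 0.031684 / (0.00419 + 0.000345) = 6.987 kN.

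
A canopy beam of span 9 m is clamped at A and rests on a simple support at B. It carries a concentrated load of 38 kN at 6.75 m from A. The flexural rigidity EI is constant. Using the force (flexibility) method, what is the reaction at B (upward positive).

Remove the prop at B; the released (primary) structure is a cantilever built in at A.
Primary-structure tip deflection at B by superposition:
  point load 38 at a = 6.75: Pa²(3L − a)/(6EI) = 5843/EI
Tip deflection under a unit load at B: L³/(3EI) = 243/EI.
Compatibility at B: δ_0 − R_B·δ_{BB} = 0, so R_B = 5843/243 = 24.05 kN.

R_B = 24.05 kN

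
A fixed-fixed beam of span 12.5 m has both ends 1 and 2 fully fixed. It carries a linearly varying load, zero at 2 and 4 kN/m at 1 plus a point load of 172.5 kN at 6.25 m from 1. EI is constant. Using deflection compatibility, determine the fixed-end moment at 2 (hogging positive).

Take the two fixed-end moments M_1, M_2 as redundants; the released structure is the simple span 12.
End rotations of the released simple span under the applied load (×1/EI):
  at 1: triangular load, peak 4: w₀L³/(45EI) = 173.6/EI
  at 2: triangular load, peak 4: 7w₀L³/(360EI) = 151.9/EI
  at 1: point load 172.5 at a = 6.25: Pab(L + b)/(6LEI) = 1685/EI
  at 2: point load 172.5 at a = 6.25: Pab(L + a)/(6LEI) = 1685/EI
  θ_10 = 1858/EI,  θ_20 = 1836/EI
Flexibility coefficients: a unit moment at one end gives L/(3EI) there and L/(6EI) at the far end, so f₁₁ = f₂₂ = 4.167/EI and f₁₂ = f₂₁ = 2.083/EI.
Compatibility — zero rotation at each built-in end:
  4.167 M_1 + 2.083 M_2 = 1858
  2.083 M_1 + 4.167 M_2 = 1836
Solving the pair gives M_1 = 300.8 kN·m and M_2 = 290.4 kN·m (hogging).

M_2 = 290.4 kN·m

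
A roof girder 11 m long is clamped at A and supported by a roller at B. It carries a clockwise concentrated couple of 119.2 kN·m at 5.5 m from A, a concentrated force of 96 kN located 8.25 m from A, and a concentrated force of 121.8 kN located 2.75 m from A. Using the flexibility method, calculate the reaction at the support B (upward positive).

Choose R_B as the redundant. The primary structure is the cantilever fixed at A.
Primary-structure tip deflection at B by superposition:
  clockwise couple 119.2 at a = 5.5: M₀a(2L − a)/(2EI) = 5409/EI
  point load 96 at a = 8.25: Pa²(3L − a)/(6EI) = 26953/EI
  point load 121.8 at a = 2.75: Pa²(3L − a)/(6EI) = 4644/EI
  δ_0 = 37005/EI
Flexibility coefficient — unit upward force at B: δ_{BB} = L³/(3EI) = 443.7/EI.
Compatibility at B: δ_0 − R_B·δ_{BB} = 0, so R_B = 37005/443.7 = 83.41 kN.

R_B = 83.41 kN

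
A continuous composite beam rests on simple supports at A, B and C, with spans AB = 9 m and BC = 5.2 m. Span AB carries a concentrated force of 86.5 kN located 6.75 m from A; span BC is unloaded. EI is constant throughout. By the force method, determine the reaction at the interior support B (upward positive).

R_B = 89.44 kN

Insert a hinge at B; M_B is the redundant, and each span becomes simply supported.
Discontinuity in slope at B on the released structure — sum the simple-span end rotations:
  span AB: point load 86.5 at a = 6.75: Pab(L + a)/(6LEI) = 383.2/EI
  relative rotation θ_0 = (383.2 + 0)/EI = 383.2/EI
A unit hogging moment at B produces rotation L₁/(3EI) + L₂/(3EI) = 4.733/EI.
Compatibility: M_B·(L₁+L₂)/(3EI) = θ_0, giving M_B = 80.95 kN·m (hogging).
Span AB, ΣM about A with M_B applied at B: R_B^{AB}·9 = 583.9 + 80.95, so R_B^{AB} = 73.87 kN and R_A = 86.5 − 73.87 = 12.63 kN.
Span BC, ΣM about C: R_B^{BC}·5.2 = 0 + 80.95, so R_B^{BC} = 15.57 kN and R_C = 0 − 15.57 = -15.57 kN.
R_B = 73.87 + 15.57 = 89.44 kN.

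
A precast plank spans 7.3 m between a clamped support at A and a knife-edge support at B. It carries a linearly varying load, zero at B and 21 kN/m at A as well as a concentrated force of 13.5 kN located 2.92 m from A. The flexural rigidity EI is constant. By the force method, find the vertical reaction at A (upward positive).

Remove the prop at B; the released (primary) structure is a cantilever built in at A.
Primary-structure tip deflection at B by superposition:
  triangular load, peak 21 at the fixed end: w₀L⁴/(30EI) = 1988/EI
  point load 13.5 at a = 2.92: Pa²(3L − a)/(6EI) = 364.1/EI
  δ_0 = 2352/EI
Flexibility coefficient — unit upward force at B: δ_{BB} = L³/(3EI) = 129.7/EI.
The prop prevents deflection at B: R_B = δ_0/δ_{BB} = 2352/129.7 = 18.14 kN.
Vertical equilibrium: R_A = ΣP − R_B = 90.15 − 18.14 = 72.01 kN.

R_A = 72.01 kN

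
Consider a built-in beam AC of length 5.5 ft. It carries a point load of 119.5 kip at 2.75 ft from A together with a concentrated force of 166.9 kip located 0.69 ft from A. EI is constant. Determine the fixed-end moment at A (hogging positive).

Release both end moments; the primary structure is a simply-supported span AC with redundants M_A and M_C.
End rotations of the released simple span under the applied load (×1/EI):
  at A: point load 119.5 at a = 2.75: Pab(L + b)/(6LEI) = 225.9/EI
  at C: point load 119.5 at a = 2.75: Pab(L + a)/(6LEI) = 225.9/EI
  at A: point load 166.9 at a = 0.69: Pab(L + b)/(6LEI) = 173.1/EI
  at C: point load 166.9 at a = 0.69: Pab(L + a)/(6LEI) = 103.9/EI
  θ_A0 = 399/EI,  θ_C0 = 329.8/EI
Flexibility coefficients: a unit moment at one end gives L/(3EI) there and L/(6EI) at the far end, so f₁₁ = f₂₂ = 1.833/EI and f₁₂ = f₂₁ = 0.9167/EI.
Compatibility — zero rotation at each built-in end:
  1.833 M_A + 0.9167 M_C = 399
  0.9167 M_A + 1.833 M_C = 329.8
Solving the pair gives M_A = 170.2 kip·ft and M_C = 94.79 kip·ft (hogging).

M_A = 170.2 kip·ft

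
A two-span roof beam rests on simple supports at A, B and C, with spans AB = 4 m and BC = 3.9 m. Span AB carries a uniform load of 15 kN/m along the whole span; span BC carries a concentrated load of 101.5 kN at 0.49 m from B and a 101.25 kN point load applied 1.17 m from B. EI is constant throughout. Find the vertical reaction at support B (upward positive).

Take M_B as the redundant. Released structure: two simple spans AB and BC with a hinge at B.
Discontinuity in slope at B on the released structure — sum the simple-span end rotations:
  span AB: UDL 15: wL³/(24EI) = 40/EI
  span BC: point load 101.5 at a = 0.49: Pab(L + b)/(6LEI) = 52.98/EI
  span BC: point load 101.25 at a = 1.17: Pab(L + b)/(6LEI) = 91.63/EI
  relative rotation θ_0 = (40 + 144.6)/EI = 184.6/EI
A unit hogging moment at B produces rotation L₁/(3EI) + L₂/(3EI) = 2.633/EI.
Compatibility: M_B·(L₁+L₂)/(3EI) = θ_0, giving M_B = 70.11 kN·m (hogging).
Span AB, ΣM about A with M_B applied at B: R_B^{AB}·4 = 120 + 70.11, so R_B^{AB} = 47.53 kN and R_A = 60 − 47.53 = 12.47 kN.
Span BC, ΣM about C: R_B^{BC}·3.9 = 622.5 + 70.11, so R_B^{BC} = 177.6 kN and R_C = 202.8 − 177.6 = 25.15 kN.
R_B = 47.53 + 177.6 = 225.1 kN.

R_B = 225.1 kN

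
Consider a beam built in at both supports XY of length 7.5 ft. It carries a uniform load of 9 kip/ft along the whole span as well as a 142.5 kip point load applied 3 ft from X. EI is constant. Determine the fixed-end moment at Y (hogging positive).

Take the two fixed-end moments M_X, M_Y as redundants; the released structure is the simple span XY.
Simple-span end rotations at X and Y under the given loads:
  at X: UDL 9: wL³/(24EI) = 158.2/EI
  at Y: UDL 9: wL³/(24EI) = 158.2/EI
  at X: point load 142.5 at a = 3: Pab(L + b)/(6LEI) = 513/EI
  at Y: point load 142.5 at a = 3: Pab(L + a)/(6LEI) = 448.9/EI
  θ_X0 = 671.2/EI,  θ_Y0 = 607.1/EI
Flexibility coefficients: a unit moment at one end gives L/(3EI) there and L/(6EI) at the far end, so f₁₁ = f₂₂ = 2.5/EI and f₁₂ = f₂₁ = 1.25/EI.
Compatibility — zero rotation at each built-in end:
  2.5 M_X + 1.25 M_Y = 671.2
  1.25 M_X + 2.5 M_Y = 607.1
Solving the pair gives M_X = 196.1 kip·ft and M_Y = 144.8 kip·ft (hogging).

M_Y = 144.8 kip·ft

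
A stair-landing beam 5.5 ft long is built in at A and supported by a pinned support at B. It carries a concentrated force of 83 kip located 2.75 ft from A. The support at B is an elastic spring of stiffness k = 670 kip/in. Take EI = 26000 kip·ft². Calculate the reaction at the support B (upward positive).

Choose R_B as the redundant. The primary structure is the cantilever fixed at A.
Free-end deflection of the primary structure under the applied loading (downward +):
  point load 83 at a = 2.75: Pa²(3L − a)/(6EI) = 1438/EI
Flexibility coefficient — unit upward force at B: δ_{BB} = L³/(3EI) = 55.46/EI.
With EI = 26000 kip·ft²: δ_0 = 0.055325 ft and δ_{BB} = 0.002133 ft/kip.
Compatibility — the spring shortens by R_B/k under the reaction it provides: δ_0 − R_B·δ_{BB} = R_B/k. With 1/k = 1/(670×12) ft/kip = 0.000124 ft/kip, R_B = δ_0 / (δ_{BB} + 1/k) = 0.055325 / (0.002133 + 0.000124) = 24.51 kip.

R_B = 24.51 kip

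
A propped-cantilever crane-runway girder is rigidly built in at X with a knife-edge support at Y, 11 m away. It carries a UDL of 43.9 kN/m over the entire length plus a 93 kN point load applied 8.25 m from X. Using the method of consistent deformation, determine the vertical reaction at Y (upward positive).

Choose R_Y as the redundant. The primary structure is the cantilever fixed at X.
Free-end deflection of the primary structure under the applied loading (downward +):
  UDL 43.9: wL⁴/(8EI) = 80342/EI
  point load 93 at a = 8.25: Pa²(3L − a)/(6EI) = 26110/EI
  δ_0 = 106453/EI
Tip deflection under a unit load at Y: L³/(3EI) = 443.7/EI.
Compatibility at Y: δ_0 − R_Y·δ_{YY} = 0, so R_Y = 106453/443.7 = 239.9 kN.

R_Y = 239.9 kN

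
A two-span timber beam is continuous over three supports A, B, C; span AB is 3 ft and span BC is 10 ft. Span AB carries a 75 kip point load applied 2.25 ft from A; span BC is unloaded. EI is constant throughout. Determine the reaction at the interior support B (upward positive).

Take M_B as the redundant. Released structure: two simple spans AB and BC with a hinge at B.
Discontinuity in slope at B on the released structure — sum the simple-span end rotations:
  span AB: point load 75 at a = 2.25: Pab(L + a)/(6LEI) = 36.91/EI
  relative rotation θ_0 = (36.91 + 0)/EI = 36.91/EI
A unit hogging moment at B produces rotation L₁/(3EI) + L₂/(3EI) = 4.333/EI.
Slope continuity at B: θ_0 = M_B·4.333/EI, so M_B = 36.91/4.333 = 8.519 kip·ft (hogging).
Span AB, ΣM about A with M_B applied at B: R_B^{AB}·3 = 168.8 + 8.519, so R_B^{AB} = 59.09 kip and R_A = 75 − 59.09 = 15.91 kip.
Span BC, ΣM about C: R_B^{BC}·10 = 0 + 8.519, so R_B^{BC} = 0.8519 kip and R_C = 0 − 0.8519 = -0.8519 kip.
R_B = 59.09 + 0.8519 = 59.94 kip.

R_B = 59.94 kip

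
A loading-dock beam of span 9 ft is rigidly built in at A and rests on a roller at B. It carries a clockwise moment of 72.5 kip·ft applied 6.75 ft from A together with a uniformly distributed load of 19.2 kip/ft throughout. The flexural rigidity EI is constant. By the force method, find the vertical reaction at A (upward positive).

R_A = 96.67 kip

Release the roller at B. Primary structure: cantilever fixed at A.
Free-end deflection of the primary structure under the applied loading (downward +):
  clockwise couple 72.5 at a = 6.75: M₀a(2L − a)/(2EI) = 2753/EI
  UDL 19.2: wL⁴/(8EI) = 15746/EI
  δ_0 = 18499/EI
Tip deflection under a unit load at B: L³/(3EI) = 243/EI.
The prop prevents deflection at B: R_B = δ_0/δ_{BB} = 18499/243 = 76.13 kip.
Vertical equilibrium: R_A = ΣP − R_B = 172.8 − 76.13 = 96.67 kip.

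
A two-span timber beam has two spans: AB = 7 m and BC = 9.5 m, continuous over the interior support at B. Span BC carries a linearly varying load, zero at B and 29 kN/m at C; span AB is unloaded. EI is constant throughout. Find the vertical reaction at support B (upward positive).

Take M_B as the redundant. Released structure: two simple spans AB and BC with a hinge at B.
Rotations at B on the released spans (each span's end-slope, ×1/EI):
  span BC: triangular load, peak 29: 7w₀L³/(360EI) = 483.5/EI
  relative rotation θ_0 = (0 + 483.5)/EI = 483.5/EI
A unit hogging moment at B produces rotation L₁/(3EI) + L₂/(3EI) = 5.5/EI.
Compatibility: M_B·(L₁+L₂)/(3EI) = θ_0, giving M_B = 87.9 kN·m (hogging).
Span AB, ΣM about A with M_B applied at B: R_B^{AB}·7 = 0 + 87.9, so R_B^{AB} = 12.56 kN and R_A = 0 − 12.56 = -12.56 kN.
Span BC, ΣM about C: R_B^{BC}·9.5 = 436.2 + 87.9, so R_B^{BC} = 55.17 kN and R_C = 137.8 − 55.17 = 82.58 kN.
R_B = 12.56 + 55.17 = 67.73 kN.

R_B = 67.73 kN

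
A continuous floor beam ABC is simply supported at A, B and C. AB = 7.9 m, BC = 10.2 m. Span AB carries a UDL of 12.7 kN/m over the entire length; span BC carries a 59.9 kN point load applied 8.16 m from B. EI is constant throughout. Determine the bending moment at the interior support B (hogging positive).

M_B = 76.3 kN·m

Take M_B as the redundant. Released structure: two simple spans AB and BC with a hinge at B.
Rotations at B on the released spans (each span's end-slope, ×1/EI):
  span AB: UDL 12.7: wL³/(24EI) = 260.9/EI
  span BC: point load 59.9 at a = 8.16: Pab(L + b)/(6LEI) = 199.4/EI
  relative rotation θ_0 = (260.9 + 199.4)/EI = 460.3/EI
A unit hogging moment at B produces rotation L₁/(3EI) + L₂/(3EI) = 6.033/EI.
Slope continuity at B: θ_0 = M_B·6.033/EI, so M_B = 460.3/6.033 = 76.3 kN·m (hogging).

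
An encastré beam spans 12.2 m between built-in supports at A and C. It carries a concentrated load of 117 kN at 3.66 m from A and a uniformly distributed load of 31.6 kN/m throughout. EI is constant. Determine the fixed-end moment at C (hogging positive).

Take the two fixed-end moments M_A, M_C as redundants; the released structure is the simple span AC.
On the primary (simply-supported) span, the end slopes from the loading are:
  at A: point load 117 at a = 3.66: Pab(L + b)/(6LEI) = 1036/EI
  at C: point load 117 at a = 3.66: Pab(L + a)/(6LEI) = 792.3/EI
  at A: UDL 31.6: wL³/(24EI) = 2391/EI
  at C: UDL 31.6: wL³/(24EI) = 2391/EI
  θ_A0 = 3427/EI,  θ_C0 = 3183/EI
Flexibility coefficients: a unit moment at one end gives L/(3EI) there and L/(6EI) at the far end, so f₁₁ = f₂₂ = 4.067/EI and f₁₂ = f₂₁ = 2.033/EI.
Compatibility — zero rotation at each built-in end:
  4.067 M_A + 2.033 M_C = 3427
  2.033 M_A + 4.067 M_C = 3183
Solving the pair gives M_A = 601.8 kN·m and M_C = 481.9 kN·m (hogging).

M_C = 481.9 kN·m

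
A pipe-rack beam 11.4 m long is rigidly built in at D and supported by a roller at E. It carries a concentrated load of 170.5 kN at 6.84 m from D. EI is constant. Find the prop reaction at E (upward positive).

R_E = 73.66 kN

Choose R_E as the redundant. The primary structure is the cantilever fixed at D.
Downward deflection at the released point E due to the loads:
  point load 170.5 at a = 6.84: Pa²(3L − a)/(6EI) = 36375/EI
Flexibility coefficient — unit upward force at E: δ_{EE} = L³/(3EI) = 493.8/EI.
The prop prevents deflection at E: R_E = δ_0/δ_{EE} = 36375/493.8 = 73.66 kN.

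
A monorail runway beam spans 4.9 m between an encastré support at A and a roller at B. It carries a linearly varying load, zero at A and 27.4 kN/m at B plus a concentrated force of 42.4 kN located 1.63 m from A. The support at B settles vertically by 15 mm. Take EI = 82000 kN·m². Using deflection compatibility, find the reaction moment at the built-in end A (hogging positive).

Remove the prop at B; the released (primary) structure is a cantilever built in at A.
Downward deflection at the released point B due to the loads:
  triangular load, peak 27.4 at the free end: 11w₀L⁴/(120EI) = 1448/EI
  point load 42.4 at a = 1.63: Pa²(3L − a)/(6EI) = 245.4/EI
  δ_0 = 1693/EI
Flexibility coefficient — unit upward force at B: δ_{BB} = L³/(3EI) = 39.22/EI.
With EI = 82000 kN·m²: δ_0 = 0.02065 m and δ_{BB} = 0.000478 m/kN.
Compatibility — the beam at B must follow the support down by 0.015 m: δ_0 − R_B·δ_{BB} = 0.015, so R_B = (0.02065 − 0.015)/0.000478 = 11.81 kN.
Moment equilibrium about A: M_A = Σ(load moments about A) − R_B·L = 288.4 − 11.81×4.9 = 230.5 kN·m.

M_A = 230.5 kN·m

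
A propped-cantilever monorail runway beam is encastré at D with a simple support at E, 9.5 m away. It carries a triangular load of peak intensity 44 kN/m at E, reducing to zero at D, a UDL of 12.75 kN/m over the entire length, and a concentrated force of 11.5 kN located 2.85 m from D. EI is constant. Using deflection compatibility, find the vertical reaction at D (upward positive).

R_D = 179.9 kN

Remove the prop at E; the released (primary) structure is a cantilever built in at D.
Free-end deflection of the primary structure under the applied loading (downward +):
  triangular load, peak 44 at the free end: 11w₀L⁴/(120EI) = 32852/EI
  UDL 12.75: wL⁴/(8EI) = 12981/EI
  point load 11.5 at a = 2.85: Pa²(3L − a)/(6EI) = 399.3/EI
  δ_0 = 46232/EI
Flexibility coefficient — unit upward force at E: δ_{EE} = L³/(3EI) = 285.8/EI.
Compatibility at E: δ_0 − R_E·δ_{EE} = 0, so R_E = 46232/285.8 = 161.8 kN.
Vertical equilibrium: R_D = ΣP − R_E = 341.6 − 161.8 = 179.9 kN.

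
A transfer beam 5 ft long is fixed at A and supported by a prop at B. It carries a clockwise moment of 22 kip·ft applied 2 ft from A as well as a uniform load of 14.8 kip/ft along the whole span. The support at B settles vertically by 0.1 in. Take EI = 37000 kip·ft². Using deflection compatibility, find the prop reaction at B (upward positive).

R_B = 24.57 kip

Take the reaction at B as the redundant and release it; the primary structure is a cantilever fixed at A.
Deflection at B on the released cantilever, summing each load's contribution:
  clockwise couple 22 at a = 2: M₀a(2L − a)/(2EI) = 176/EI
  UDL 14.8: wL⁴/(8EI) = 1156/EI
  δ_0 = 1332/EI
Tip deflection under a unit load at B: L³/(3EI) = 41.67/EI.
With EI = 37000 kip·ft²: δ_0 = 0.036007 ft and δ_{BB} = 0.001126 ft/kip.
Compatibility — the beam at B must follow the support down by 0.008333 ft: δ_0 − R_B·δ_{BB} = 0.008333, so R_B = (0.036007 − 0.008333)/0.001126 = 24.57 kip.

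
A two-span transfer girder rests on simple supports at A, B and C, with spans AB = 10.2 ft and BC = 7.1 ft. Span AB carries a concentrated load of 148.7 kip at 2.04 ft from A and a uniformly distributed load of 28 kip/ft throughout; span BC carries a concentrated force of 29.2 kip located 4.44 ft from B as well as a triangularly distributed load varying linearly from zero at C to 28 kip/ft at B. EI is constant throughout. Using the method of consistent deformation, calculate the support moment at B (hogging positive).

M_B = 352.9 kip·ft

Release continuity at B by inserting a hinge; the redundant is the internal moment M_B. The primary structure is two simply-supported spans AB and BC.
Discontinuity in slope at B on the released structure — sum the simple-span end rotations:
  span AB: point load 148.7 at a = 2.04: Pab(L + a)/(6LEI) = 495.1/EI
  span AB: UDL 28: wL³/(24EI) = 1238/EI
  span BC: point load 29.2 at a = 4.44: Pab(L + b)/(6LEI) = 79.01/EI
  span BC: triangular load, peak 28: w₀L³/(45EI) = 222.7/EI
  relative rotation θ_0 = (1733 + 301.7)/EI = 2035/EI
A unit hogging moment at B produces rotation L₁/(3EI) + L₂/(3EI) = 5.767/EI.
Compatibility: M_B·(L₁+L₂)/(3EI) = θ_0, giving M_B = 352.9 kip·ft (hogging).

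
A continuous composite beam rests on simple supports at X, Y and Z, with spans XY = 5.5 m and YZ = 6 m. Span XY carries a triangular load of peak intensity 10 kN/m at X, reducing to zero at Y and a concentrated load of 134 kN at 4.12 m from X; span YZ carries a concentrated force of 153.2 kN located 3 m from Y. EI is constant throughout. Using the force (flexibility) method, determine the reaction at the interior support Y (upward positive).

Insert a hinge at Y; M_Y is the redundant, and each span becomes simply supported.
Discontinuity in slope at Y on the released structure — sum the simple-span end rotations:
  span XY: triangular load, peak 10: 7w₀L³/(360EI) = 32.35/EI
  span XY: point load 134 at a = 4.12: Pab(L + a)/(6LEI) = 222.1/EI
  span YZ: point load 153.2 at a = 3: Pab(L + b)/(6LEI) = 344.7/EI
  relative rotation θ_0 = (254.4 + 344.7)/EI = 599.1/EI
A unit hogging moment at Y produces rotation L₁/(3EI) + L₂/(3EI) = 3.833/EI.
Slope continuity at Y: θ_0 = M_Y·3.833/EI, so M_Y = 599.1/3.833 = 156.3 kN·m (hogging).
Span XY, ΣM about X with M_Y applied at Y: R_Y^{XY}·5.5 = 602.5 + 156.3, so R_Y^{XY} = 138 kN and R_X = 161.5 − 138 = 23.54 kN.
Span YZ, ΣM about Z: R_Y^{YZ}·6 = 459.6 + 156.3, so R_Y^{YZ} = 102.6 kN and R_Z = 153.2 − 102.6 = 50.55 kN.
R_Y = 138 + 102.6 = 240.6 kN.

R_Y = 240.6 kN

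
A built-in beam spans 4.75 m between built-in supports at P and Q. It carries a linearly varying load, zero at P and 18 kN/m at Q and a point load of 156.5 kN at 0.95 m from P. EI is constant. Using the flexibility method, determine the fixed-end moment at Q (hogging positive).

M_Q = 44.09 kN·m

Release both end moments; the primary structure is a simply-supported span PQ with redundants M_P and M_Q.
On the primary (simply-supported) span, the end slopes from the loading are:
  at P: triangular load, peak 18: 7w₀L³/(360EI) = 37.51/EI
  at Q: triangular load, peak 18: w₀L³/(45EI) = 42.87/EI
  at P: point load 156.5 at a = 0.95: Pab(L + b)/(6LEI) = 169.5/EI
  at Q: point load 156.5 at a = 0.95: Pab(L + a)/(6LEI) = 113/EI
  θ_P0 = 207/EI,  θ_Q0 = 155.9/EI
Flexibility coefficients: a unit moment at one end gives L/(3EI) there and L/(6EI) at the far end, so f₁₁ = f₂₂ = 1.583/EI and f₁₂ = f₂₁ = 0.7917/EI.
Compatibility — zero rotation at each built-in end:
  1.583 M_P + 0.7917 M_Q = 207
  0.7917 M_P + 1.583 M_Q = 155.9
Solving the pair gives M_P = 108.7 kN·m and M_Q = 44.09 kN·m (hogging).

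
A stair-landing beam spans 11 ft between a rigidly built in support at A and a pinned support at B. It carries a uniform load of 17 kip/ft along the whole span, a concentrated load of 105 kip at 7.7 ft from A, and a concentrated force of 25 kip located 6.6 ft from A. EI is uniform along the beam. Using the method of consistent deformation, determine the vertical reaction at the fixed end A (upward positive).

Take the reaction at B as the redundant and release it; the primary structure is a cantilever fixed at A.
Free-end deflection of the primary structure under the applied loading (downward +):
  UDL 17: wL⁴/(8EI) = 31112/EI
  point load 105 at a = 7.7: Pa²(3L − a)/(6EI) = 26251/EI
  point load 25 at a = 6.6: Pa²(3L − a)/(6EI) = 4792/EI
  δ_0 = 62154/EI
Tip deflection under a unit load at B: L³/(3EI) = 443.7/EI.
The prop prevents deflection at B: R_B = δ_0/δ_{BB} = 62154/443.7 = 140.1 kip.
Vertical equilibrium: R_A = ΣP − R_B = 317 − 140.1 = 176.9 kip.

R_A = 176.9 kip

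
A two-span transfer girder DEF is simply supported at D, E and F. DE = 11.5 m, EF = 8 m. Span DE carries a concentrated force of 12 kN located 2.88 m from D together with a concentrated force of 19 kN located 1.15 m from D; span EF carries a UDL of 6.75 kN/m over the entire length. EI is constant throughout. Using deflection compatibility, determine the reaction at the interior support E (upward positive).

Release continuity at E by inserting a hinge; the redundant is the internal moment M_E. The primary structure is two simply-supported spans DE and EF.
End slopes at the hinge E, treating each span as simply supported:
  span DE: point load 12 at a = 2.88: Pab(L + a)/(6LEI) = 62.09/EI
  span DE: point load 19 at a = 1.15: Pab(L + a)/(6LEI) = 41.46/EI
  span EF: UDL 6.75: wL³/(24EI) = 144/EI
  relative rotation θ_0 = (103.5 + 144)/EI = 247.5/EI
A unit hogging moment at E produces rotation L₁/(3EI) + L₂/(3EI) = 6.5/EI.
Slope continuity at E: θ_0 = M_E·6.5/EI, so M_E = 247.5/6.5 = 38.08 kN·m (hogging).
Span DE, ΣM about D with M_E applied at E: R_E^{DE}·11.5 = 56.41 + 38.08, so R_E^{DE} = 8.217 kN and R_D = 31 − 8.217 = 22.78 kN.
Span EF, ΣM about F: R_E^{EF}·8 = 216 + 38.08, so R_E^{EF} = 31.76 kN and R_F = 54 − 31.76 = 22.24 kN.
R_E = 8.217 + 31.76 = 39.98 kN.

R_E = 39.98 kN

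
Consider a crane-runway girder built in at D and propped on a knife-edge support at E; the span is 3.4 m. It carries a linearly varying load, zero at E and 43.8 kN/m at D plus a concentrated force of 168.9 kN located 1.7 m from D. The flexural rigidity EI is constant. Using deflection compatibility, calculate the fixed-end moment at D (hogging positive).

Remove the prop at E; the released (primary) structure is a cantilever built in at D.
Primary-structure tip deflection at E by superposition:
  triangular load, peak 43.8 at the fixed end: w₀L⁴/(30EI) = 195.1/EI
  point load 168.9 at a = 1.7: Pa²(3L − a)/(6EI) = 691.5/EI
  δ_0 = 886.6/EI
Tip deflection under a unit load at E: L³/(3EI) = 13.1/EI.
Compatibility at E: δ_0 − R_E·δ_{EE} = 0, so R_E = 886.6/13.1 = 67.67 kN.
Moment equilibrium about D: M_D = Σ(load moments about D) − R_E·L = 371.5 − 67.67×3.4 = 141.4 kN·m.

M_D = 141.4 kN·m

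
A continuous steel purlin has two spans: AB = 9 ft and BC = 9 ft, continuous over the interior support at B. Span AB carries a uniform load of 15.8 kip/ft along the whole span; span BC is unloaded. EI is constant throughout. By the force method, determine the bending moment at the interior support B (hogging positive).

Insert a hinge at B; M_B is the redundant, and each span becomes simply supported.
End slopes at the hinge B, treating each span as simply supported:
  span AB: UDL 15.8: wL³/(24EI) = 479.9/EI
  relative rotation θ_0 = (479.9 + 0)/EI = 479.9/EI
A unit hogging moment at B produces rotation L₁/(3EI) + L₂/(3EI) = 6/EI.
Slope continuity at B: θ_0 = M_B·6/EI, so M_B = 479.9/6 = 79.99 kip·ft (hogging).

M_B = 79.99 kip·ft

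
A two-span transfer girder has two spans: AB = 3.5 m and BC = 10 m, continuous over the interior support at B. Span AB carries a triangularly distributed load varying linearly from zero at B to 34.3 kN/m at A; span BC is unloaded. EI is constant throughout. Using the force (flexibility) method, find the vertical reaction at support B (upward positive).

Take M_B as the redundant. Released structure: two simple spans AB and BC with a hinge at B.
End slopes at the hinge B, treating each span as simply supported:
  span AB: triangular load, peak 34.3: 7w₀L³/(360EI) = 28.6/EI
  relative rotation θ_0 = (28.6 + 0)/EI = 28.6/EI
A unit hogging moment at B produces rotation L₁/(3EI) + L₂/(3EI) = 4.5/EI.
Compatibility: M_B·(L₁+L₂)/(3EI) = θ_0, giving M_B = 6.354 kN·m (hogging).
Span AB, ΣM about A with M_B applied at B: R_B^{AB}·3.5 = 70.03 + 6.354, so R_B^{AB} = 21.82 kN and R_A = 60.02 − 21.82 = 38.2 kN.
Span BC, ΣM about C: R_B^{BC}·10 = 0 + 6.354, so R_B^{BC} = 0.6354 kN and R_C = 0 − 0.6354 = -0.6354 kN.
R_B = 21.82 + 0.6354 = 22.46 kN.

R_B = 22.46 kN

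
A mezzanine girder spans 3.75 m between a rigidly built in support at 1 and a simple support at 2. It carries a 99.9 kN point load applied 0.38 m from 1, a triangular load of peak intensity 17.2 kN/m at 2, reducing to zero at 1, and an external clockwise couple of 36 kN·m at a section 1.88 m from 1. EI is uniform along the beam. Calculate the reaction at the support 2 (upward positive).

R_2 = 30.04 kN

Remove the prop at 2; the released (primary) structure is a cantilever built in at 1.
Free-end deflection of the primary structure under the applied loading (downward +):
  point load 99.9 at a = 0.38: Pa²(3L − a)/(6EI) = 26.13/EI
  triangular load, peak 17.2 at the free end: 11w₀L⁴/(120EI) = 311.8/EI
  clockwise couple 36 at a = 1.88: M₀a(2L − a)/(2EI) = 190.2/EI
  δ_0 = 528.1/EI
Tip deflection under a unit load at 2: L³/(3EI) = 17.58/EI.
The prop prevents deflection at 2: R_2 = δ_0/δ_{22} = 528.1/17.58 = 30.04 kN.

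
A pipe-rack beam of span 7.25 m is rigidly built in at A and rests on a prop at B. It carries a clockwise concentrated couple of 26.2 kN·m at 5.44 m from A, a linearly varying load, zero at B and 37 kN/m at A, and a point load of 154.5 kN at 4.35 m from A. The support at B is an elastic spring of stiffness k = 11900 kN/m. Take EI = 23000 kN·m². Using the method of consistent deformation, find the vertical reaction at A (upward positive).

R_A = 191.5 kN

Release the roller at B. Primary structure: cantilever fixed at A.
Free-end deflection of the primary structure under the applied loading (downward +):
  clockwise couple 26.2 at a = 5.44: M₀a(2L − a)/(2EI) = 645.7/EI
  triangular load, peak 37 at the fixed end: w₀L⁴/(30EI) = 3407/EI
  point load 154.5 at a = 4.35: Pa²(3L − a)/(6EI) = 8478/EI
  δ_0 = 12531/EI
Tip deflection under a unit load at B: L³/(3EI) = 127/EI.
With EI = 23000 kN·m²: δ_0 = 0.54484 m and δ_{BB} = 0.005523 m/kN.
Compatibility — the spring shortens by R_B/k under the reaction it provides: δ_0 − R_B·δ_{BB} = R_B/k. With 1/k = 0.000084 m/kN, R_B = δ_0 / (δ_{BB} + 1/k) = 0.54484 / (0.005523 + 0.000084) = 97.17 kN.
Vertical equilibrium: R_A = ΣP − R_B = 288.6 − 97.17 = 191.5 kN.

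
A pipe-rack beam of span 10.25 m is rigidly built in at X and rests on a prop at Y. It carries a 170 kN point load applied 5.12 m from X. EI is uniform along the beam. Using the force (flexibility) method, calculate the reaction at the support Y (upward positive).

R_Y = 53.03 kN

Choose R_Y as the redundant. The primary structure is the cantilever fixed at X.
Deflection at Y on the released cantilever, summing each load's contribution:
  point load 170 at a = 5.12: Pa²(3L − a)/(6EI) = 19036/EI
Tip deflection under a unit load at Y: L³/(3EI) = 359/EI.
Compatibility at Y: δ_0 − R_Y·δ_{YY} = 0, so R_Y = 19036/359 = 53.03 kN.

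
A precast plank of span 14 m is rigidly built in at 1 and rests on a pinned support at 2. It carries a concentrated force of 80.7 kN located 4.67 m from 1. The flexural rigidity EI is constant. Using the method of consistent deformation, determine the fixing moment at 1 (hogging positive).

Release the roller at 2. Primary structure: cantilever fixed at 1.
Primary-structure tip deflection at 2 by superposition:
  point load 80.7 at a = 4.67: Pa²(3L − a)/(6EI) = 10950/EI
Tip deflection under a unit load at 2: L³/(3EI) = 914.7/EI.
Compatibility at 2: δ_0 − R_2·δ_{22} = 0, so R_2 = 10950/914.7 = 11.97 kN.
Moment equilibrium about 1: M_1 = Σ(load moments about 1) − R_2·L = 376.9 − 11.97×14 = 209.3 kN·m.

M_1 = 209.3 kN·m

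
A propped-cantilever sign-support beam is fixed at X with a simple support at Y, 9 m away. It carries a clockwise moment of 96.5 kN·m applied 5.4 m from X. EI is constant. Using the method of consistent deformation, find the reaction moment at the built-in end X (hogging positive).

Choose R_Y as the redundant. The primary structure is the cantilever fixed at X.
Downward deflection at the released point Y due to the loads:
  clockwise couple 96.5 at a = 5.4: M₀a(2L − a)/(2EI) = 3283/EI
Flexibility coefficient — unit upward force at Y: δ_{YY} = L³/(3EI) = 243/EI.
The prop prevents deflection at Y: R_Y = δ_0/δ_{YY} = 3283/243 = 13.51 kN.
Moment equilibrium about X: M_X = Σ(load moments about X) − R_Y·L = 96.5 − 13.51×9 = -25.09 kN·m.

M_X = -25.09 kN·m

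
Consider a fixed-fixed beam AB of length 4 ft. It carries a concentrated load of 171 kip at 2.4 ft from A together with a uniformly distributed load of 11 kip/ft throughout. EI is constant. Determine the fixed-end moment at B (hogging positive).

Release both end moments; the primary structure is a simply-supported span AB with redundants M_A and M_B.
Simple-span end rotations at A and B under the given loads:
  at A: point load 171 at a = 2.4: Pab(L + b)/(6LEI) = 153.2/EI
  at B: point load 171 at a = 2.4: Pab(L + a)/(6LEI) = 175.1/EI
  at A: UDL 11: wL³/(24EI) = 29.33/EI
  at B: UDL 11: wL³/(24EI) = 29.33/EI
  θ_A0 = 182.5/EI,  θ_B0 = 204.4/EI
Flexibility coefficients: a unit moment at one end gives L/(3EI) there and L/(6EI) at the far end, so f₁₁ = f₂₂ = 1.333/EI and f₁₂ = f₂₁ = 0.6667/EI.
Compatibility — zero rotation at each built-in end:
  1.333 M_A + 0.6667 M_B = 182.5
  0.6667 M_A + 1.333 M_B = 204.4
Solving the pair gives M_A = 80.33 kip·ft and M_B = 113.2 kip·ft (hogging).

M_B = 113.2 kip·ft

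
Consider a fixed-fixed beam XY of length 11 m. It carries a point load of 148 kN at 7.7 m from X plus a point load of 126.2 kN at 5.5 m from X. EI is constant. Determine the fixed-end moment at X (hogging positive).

Release both end moments; the primary structure is a simply-supported span XY with redundants M_X and M_Y.
On the primary (simply-supported) span, the end slopes from the loading are:
  at X: point load 148 at a = 7.7: Pab(L + b)/(6LEI) = 814.8/EI
  at Y: point load 148 at a = 7.7: Pab(L + a)/(6LEI) = 1066/EI
  at X: point load 126.2 at a = 5.5: Pab(L + b)/(6LEI) = 954.4/EI
  at Y: point load 126.2 at a = 5.5: Pab(L + a)/(6LEI) = 954.4/EI
  θ_X0 = 1769/EI,  θ_Y0 = 2020/EI
Flexibility coefficients: a unit moment at one end gives L/(3EI) there and L/(6EI) at the far end, so f₁₁ = f₂₂ = 3.667/EI and f₁₂ = f₂₁ = 1.833/EI.
Compatibility — zero rotation at each built-in end:
  3.667 M_X + 1.833 M_Y = 1769
  1.833 M_X + 3.667 M_Y = 2020
Solving the pair gives M_X = 276.1 kN·m and M_Y = 412.8 kN·m (hogging).

M_X = 276.1 kN·m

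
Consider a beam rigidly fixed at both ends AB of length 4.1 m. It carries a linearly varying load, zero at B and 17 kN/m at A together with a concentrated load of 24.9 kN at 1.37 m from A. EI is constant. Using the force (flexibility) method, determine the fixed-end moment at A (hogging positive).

M_A = 29.41 kN·m

Release both end moments; the primary structure is a simply-supported span AB with redundants M_A and M_B.
End rotations of the released simple span under the applied load (×1/EI):
  at A: triangular load, peak 17: w₀L³/(45EI) = 26.04/EI
  at B: triangular load, peak 17: 7w₀L³/(360EI) = 22.78/EI
  at A: point load 24.9 at a = 1.37: Pab(L + b)/(6LEI) = 25.86/EI
  at B: point load 24.9 at a = 1.37: Pab(L + a)/(6LEI) = 20.71/EI
  θ_A0 = 51.89/EI,  θ_B0 = 43.49/EI
Flexibility coefficients: a unit moment at one end gives L/(3EI) there and L/(6EI) at the far end, so f₁₁ = f₂₂ = 1.367/EI and f₁₂ = f₂₁ = 0.6833/EI.
Compatibility — zero rotation at each built-in end:
  1.367 M_A + 0.6833 M_B = 51.89
  0.6833 M_A + 1.367 M_B = 43.49
Solving the pair gives M_A = 29.41 kN·m and M_B = 17.12 kN·m (hogging).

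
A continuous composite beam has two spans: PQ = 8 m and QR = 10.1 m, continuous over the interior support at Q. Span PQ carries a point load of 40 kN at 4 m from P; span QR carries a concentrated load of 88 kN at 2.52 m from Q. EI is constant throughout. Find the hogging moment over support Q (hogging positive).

M_Q = 107.8 kN·m

Insert a hinge at Q; M_Q is the redundant, and each span becomes simply supported.
End slopes at the hinge Q, treating each span as simply supported:
  span PQ: point load 40 at a = 4: Pab(L + a)/(6LEI) = 160/EI
  span QR: point load 88 at a = 2.52: Pab(L + b)/(6LEI) = 490.4/EI
  relative rotation θ_0 = (160 + 490.4)/EI = 650.4/EI
A unit hogging moment at Q produces rotation L₁/(3EI) + L₂/(3EI) = 6.033/EI.
Slope continuity at Q: θ_0 = M_Q·6.033/EI, so M_Q = 650.4/6.033 = 107.8 kN·m (hogging).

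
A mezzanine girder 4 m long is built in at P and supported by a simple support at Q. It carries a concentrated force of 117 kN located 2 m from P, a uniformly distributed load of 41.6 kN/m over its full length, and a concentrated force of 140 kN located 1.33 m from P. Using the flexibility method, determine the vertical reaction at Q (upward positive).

Take the reaction at Q as the redundant and release it; the primary structure is a cantilever fixed at P.
Deflection at Q on the released cantilever, summing each load's contribution:
  point load 117 at a = 2: Pa²(3L − a)/(6EI) = 780/EI
  UDL 41.6: wL⁴/(8EI) = 1331/EI
  point load 140 at a = 1.33: Pa²(3L − a)/(6EI) = 440.4/EI
  δ_0 = 2552/EI
Tip deflection under a unit load at Q: L³/(3EI) = 21.33/EI.
The prop prevents deflection at Q: R_Q = δ_0/δ_{QQ} = 2552/21.33 = 119.6 kN.

R_Q = 119.6 kN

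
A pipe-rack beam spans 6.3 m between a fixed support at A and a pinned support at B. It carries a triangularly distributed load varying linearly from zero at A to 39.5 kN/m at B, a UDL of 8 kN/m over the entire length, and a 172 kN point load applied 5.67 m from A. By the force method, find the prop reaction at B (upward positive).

Remove the prop at B; the released (primary) structure is a cantilever built in at A.
Primary-structure tip deflection at B by superposition:
  triangular load, peak 39.5 at the free end: 11w₀L⁴/(120EI) = 5704/EI
  UDL 8: wL⁴/(8EI) = 1575/EI
  point load 172 at a = 5.67: Pa²(3L − a)/(6EI) = 12193/EI
  δ_0 = 19472/EI
Flexibility coefficient — unit upward force at B: δ_{BB} = L³/(3EI) = 83.35/EI.
The prop prevents deflection at B: R_B = δ_0/δ_{BB} = 19472/83.35 = 233.6 kN.

R_B = 233.6 kN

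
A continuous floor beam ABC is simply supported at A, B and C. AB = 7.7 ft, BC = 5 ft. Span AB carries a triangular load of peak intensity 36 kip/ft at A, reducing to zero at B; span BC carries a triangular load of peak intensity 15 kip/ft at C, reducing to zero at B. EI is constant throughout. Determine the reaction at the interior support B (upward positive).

R_B = 86.44 kip

Release continuity at B by inserting a hinge; the redundant is the internal moment M_B. The primary structure is two simply-supported spans AB and BC.
End slopes at the hinge B, treating each span as simply supported:
  span AB: triangular load, peak 36: 7w₀L³/(360EI) = 319.6/EI
  span BC: triangular load, peak 15: 7w₀L³/(360EI) = 36.46/EI
  relative rotation θ_0 = (319.6 + 36.46)/EI = 356/EI
A unit hogging moment at B produces rotation L₁/(3EI) + L₂/(3EI) = 4.233/EI.
Compatibility: M_B·(L₁+L₂)/(3EI) = θ_0, giving M_B = 84.1 kip·ft (hogging).
Span AB, ΣM about A with M_B applied at B: R_B^{AB}·7.7 = 355.7 + 84.1, so R_B^{AB} = 57.12 kip and R_A = 138.6 − 57.12 = 81.48 kip.
Span BC, ΣM about C: R_B^{BC}·5 = 62.5 + 84.1, so R_B^{BC} = 29.32 kip and R_C = 37.5 − 29.32 = 8.18 kip.
R_B = 57.12 + 29.32 = 86.44 kip.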